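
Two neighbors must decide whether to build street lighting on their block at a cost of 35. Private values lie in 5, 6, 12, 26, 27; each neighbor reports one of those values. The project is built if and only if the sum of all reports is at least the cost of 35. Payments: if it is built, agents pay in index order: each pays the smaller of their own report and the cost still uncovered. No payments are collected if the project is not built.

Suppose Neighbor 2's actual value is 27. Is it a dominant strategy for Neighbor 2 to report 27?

Yes

Check each profile of the others' reports and compare truth against every alternative report.
Others report (27): truth gives 19, best alternative gives 19.
Others report (26): truth gives 18, best alternative gives 18.
Others report (12): truth gives 4, best alternative gives 4.
Others report (5): truth gives 0, best alternative gives 0.
Others report (6): truth gives 0, best alternative gives 0.
In every case the truthful report is at least as good as any alternative, so it is a dominant strategy.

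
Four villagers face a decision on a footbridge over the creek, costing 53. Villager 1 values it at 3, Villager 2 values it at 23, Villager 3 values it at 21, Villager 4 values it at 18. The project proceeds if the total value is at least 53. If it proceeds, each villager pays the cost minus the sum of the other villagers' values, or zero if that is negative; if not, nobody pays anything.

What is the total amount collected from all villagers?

Total value 65 ≥ cost 53, so it is built.
Villager 1: others sum to 62; max(0, 53 - 62) = 0.
Villager 2: others sum to 42; max(0, 53 - 42) = 11.
Villager 3: others sum to 44; max(0, 53 - 44) = 9.
Villager 4: others sum to 47; max(0, 53 - 47) = 6.
Total collected = 0 + 11 + 9 + 6 = 26.

26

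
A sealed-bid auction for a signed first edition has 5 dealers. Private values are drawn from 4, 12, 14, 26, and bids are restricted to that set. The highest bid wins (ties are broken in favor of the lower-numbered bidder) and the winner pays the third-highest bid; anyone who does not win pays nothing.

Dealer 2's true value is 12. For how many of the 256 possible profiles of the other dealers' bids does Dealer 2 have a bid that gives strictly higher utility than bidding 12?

8

Others bid (4, 4, 4, 14): truth gives 0; bid 14 gives 8 > 0. Violating.
Others bid (4, 4, 4, 26): truth gives 0; bid 26 gives 8 > 0. Violating.
Others bid (4, 4, 14, 4): truth gives 0; bid 14 gives 8 > 0. Violating.
Others bid (4, 4, 26, 4): truth gives 0; bid 26 gives 8 > 0. Violating.
Others bid (4, 4, 4, 4): truth gives 8; no alternative beats it.
Others bid (4, 4, 4, 12): truth gives 8; no alternative beats it.
(Checking all 256 profiles: 8 have a profitable deviation, 248 do not.)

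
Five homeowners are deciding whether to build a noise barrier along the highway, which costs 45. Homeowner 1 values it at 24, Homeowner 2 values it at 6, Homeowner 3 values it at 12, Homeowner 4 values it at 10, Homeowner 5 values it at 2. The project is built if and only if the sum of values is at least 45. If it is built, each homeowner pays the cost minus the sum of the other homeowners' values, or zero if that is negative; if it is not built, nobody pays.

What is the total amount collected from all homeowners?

19

Total value 54 ≥ cost 45, so it is built.
Homeowner 1: others sum to 30; max(0, 45 - 30) = 15.
Homeowner 2: others sum to 48; max(0, 45 - 48) = 0.
Homeowner 3: others sum to 42; max(0, 45 - 42) = 3.
Homeowner 4: others sum to 44; max(0, 45 - 44) = 1.
Homeowner 5: others sum to 52; max(0, 45 - 52) = 0.
Total collected = 15 + 0 + 3 + 1 + 0 = 19.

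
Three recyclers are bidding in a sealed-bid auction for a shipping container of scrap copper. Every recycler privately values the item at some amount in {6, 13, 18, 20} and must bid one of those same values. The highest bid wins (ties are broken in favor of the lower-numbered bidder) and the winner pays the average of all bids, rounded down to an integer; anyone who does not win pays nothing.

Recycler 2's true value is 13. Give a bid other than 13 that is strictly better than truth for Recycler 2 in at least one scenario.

Suppose Recycler 1 bids 13 and Recycler 3 bids 6.
Bid 13: loses, pays 0, utility 0.
Bid 18: wins, pays 12, utility 13 - 12 = 1.
So bidding 18 beats truth here (1 > 0).

18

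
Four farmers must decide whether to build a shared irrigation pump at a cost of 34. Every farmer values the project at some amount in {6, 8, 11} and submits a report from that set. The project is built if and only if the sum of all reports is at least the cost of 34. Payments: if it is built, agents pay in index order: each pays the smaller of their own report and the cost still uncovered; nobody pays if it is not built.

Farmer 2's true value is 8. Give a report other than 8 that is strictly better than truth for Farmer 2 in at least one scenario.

Suppose Farmer 1 reports 6, Farmer 3 reports 11 and Farmer 4 reports 11.
Report 8: project built, pays 8, utility 8 - 8 = 0.
Report 6: project built, pays 6, utility 8 - 6 = 2.
So reporting 6 beats truth here (2 > 0).

6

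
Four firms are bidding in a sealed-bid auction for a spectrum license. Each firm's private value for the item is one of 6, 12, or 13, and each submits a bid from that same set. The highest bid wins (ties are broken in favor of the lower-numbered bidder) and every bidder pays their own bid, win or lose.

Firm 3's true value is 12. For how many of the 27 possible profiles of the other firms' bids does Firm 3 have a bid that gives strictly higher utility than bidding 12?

Others bid (6, 6, 13): truth gives -12; bid 13 gives -1 > -12. Violating.
Others bid (6, 12, 6): truth gives -12; bid 13 gives -1 > -12. Violating.
Others bid (6, 12, 12): truth gives -12; bid 13 gives -1 > -12. Violating.
Others bid (6, 12, 13): truth gives -12; bid 13 gives -1 > -12. Violating.
Others bid (6, 6, 6): truth gives 0; no alternative beats it.
Others bid (6, 6, 12): truth gives 0; no alternative beats it.
(Checking all 27 profiles: 25 have a profitable deviation, 2 do not.)

25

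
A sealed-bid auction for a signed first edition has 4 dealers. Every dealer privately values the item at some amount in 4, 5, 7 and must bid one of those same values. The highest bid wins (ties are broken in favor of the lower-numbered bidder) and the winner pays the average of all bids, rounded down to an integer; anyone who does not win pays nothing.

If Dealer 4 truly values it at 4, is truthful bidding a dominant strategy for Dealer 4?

Check each profile of the others' bids and compare truth against every alternative bid.
Others bid (4, 4, 4): truth gives 0, best alternative gives 0.
Others bid (4, 4, 5): truth gives 0, best alternative gives 0.
Others bid (4, 4, 7): truth gives 0, best alternative gives 0.
Others bid (4, 5, 4): truth gives 0, best alternative gives 0.
Others bid (4, 5, 5): truth gives 0, best alternative gives 0.
Others bid (4, 5, 7): truth gives 0, best alternative gives 0.
(Remaining 21 profiles checked similarly; truth is weakly best in each.)
In every case the truthful bid is at least as good as any alternative, so it is a dominant strategy.

Yes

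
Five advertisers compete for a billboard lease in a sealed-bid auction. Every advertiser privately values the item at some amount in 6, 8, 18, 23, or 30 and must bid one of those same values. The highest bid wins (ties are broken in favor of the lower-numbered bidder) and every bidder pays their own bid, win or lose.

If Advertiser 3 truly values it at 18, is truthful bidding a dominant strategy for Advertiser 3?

No

Consider the case where Advertiser 1 bids 6, Advertiser 2 bids 6, Advertiser 4 bids 6 and Advertiser 5 bids 6.
Truthful bid 18: wins, pays 18, utility 18 - 18 = 0.
Bid 8 instead: wins, pays 8, utility 18 - 8 = 10.
Since 10 > 0, bidding 8 is strictly better here, so truthful bidding is not dominant.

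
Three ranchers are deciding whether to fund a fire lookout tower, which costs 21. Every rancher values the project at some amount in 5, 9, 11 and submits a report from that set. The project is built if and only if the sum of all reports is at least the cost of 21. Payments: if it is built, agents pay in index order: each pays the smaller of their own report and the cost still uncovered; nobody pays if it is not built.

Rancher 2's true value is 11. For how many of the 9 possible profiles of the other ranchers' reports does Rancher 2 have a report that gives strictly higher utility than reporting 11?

8

Others report (5, 9): truth gives 0; report 9 gives 2 > 0. Violating.
Others report (5, 11): truth gives 0; report 5 gives 6 > 0. Violating.
Others report (9, 5): truth gives 0; report 9 gives 2 > 0. Violating.
Others report (9, 9): truth gives 0; report 5 gives 6 > 0. Violating.
Others report (5, 5): truth gives 0; no alternative beats it.
(Checking all 9 profiles: 8 have a profitable deviation, 1 does not.)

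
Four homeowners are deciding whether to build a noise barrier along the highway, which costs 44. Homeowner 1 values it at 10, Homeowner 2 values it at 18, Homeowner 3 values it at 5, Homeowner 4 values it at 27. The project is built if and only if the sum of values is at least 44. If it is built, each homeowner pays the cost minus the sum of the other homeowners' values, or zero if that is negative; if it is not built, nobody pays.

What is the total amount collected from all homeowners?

13

Total value 60 ≥ cost 44, so it is built.
Homeowner 1: others sum to 50; max(0, 44 - 50) = 0.
Homeowner 2: others sum to 42; max(0, 44 - 42) = 2.
Homeowner 3: others sum to 55; max(0, 44 - 55) = 0.
Homeowner 4: others sum to 33; max(0, 44 - 33) = 11.
Total collected = 0 + 2 + 0 + 11 = 13.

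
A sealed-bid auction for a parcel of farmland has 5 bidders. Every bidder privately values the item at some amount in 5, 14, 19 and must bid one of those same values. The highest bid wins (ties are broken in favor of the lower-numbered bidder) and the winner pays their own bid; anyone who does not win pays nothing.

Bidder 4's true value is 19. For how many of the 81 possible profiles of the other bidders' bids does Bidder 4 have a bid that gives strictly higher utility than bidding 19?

Others bid (5, 5, 5, 5): truth gives 0; bid 14 gives 5 > 0. Violating.
Others bid (5, 5, 5, 14): truth gives 0; bid 14 gives 5 > 0. Violating.
Others bid (5, 5, 5, 19): truth gives 0; no alternative beats it.
Others bid (5, 5, 14, 5): truth gives 0; no alternative beats it.
(Checking all 81 profiles: 2 have a profitable deviation, 79 do not.)

2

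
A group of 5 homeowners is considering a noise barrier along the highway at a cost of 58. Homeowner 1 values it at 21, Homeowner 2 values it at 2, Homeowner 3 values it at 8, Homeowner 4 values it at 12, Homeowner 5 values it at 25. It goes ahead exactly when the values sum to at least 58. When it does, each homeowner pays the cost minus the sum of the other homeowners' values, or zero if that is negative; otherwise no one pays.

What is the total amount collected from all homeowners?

Total value 68 ≥ cost 58, so it is built.
Homeowner 1: others sum to 47; max(0, 58 - 47) = 11.
Homeowner 2: others sum to 66; max(0, 58 - 66) = 0.
Homeowner 3: others sum to 60; max(0, 58 - 60) = 0.
Homeowner 4: others sum to 56; max(0, 58 - 56) = 2.
Homeowner 5: others sum to 43; max(0, 58 - 43) = 15.
Total collected = 11 + 0 + 0 + 2 + 15 = 28.

28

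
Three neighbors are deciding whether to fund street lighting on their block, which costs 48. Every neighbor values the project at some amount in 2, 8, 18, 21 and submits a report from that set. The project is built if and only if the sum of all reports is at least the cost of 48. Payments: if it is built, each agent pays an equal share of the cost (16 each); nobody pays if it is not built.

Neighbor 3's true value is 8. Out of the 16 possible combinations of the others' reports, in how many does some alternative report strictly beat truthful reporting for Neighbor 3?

Others report (21, 21): truth gives -8; report 2 gives 0 > -8. Violating.
Others report (2, 2): truth gives 0; no alternative beats it.
Others report (2, 8): truth gives 0; no alternative beats it.
(Checking all 16 profiles: 1 has a profitable deviation, 15 do not.)

1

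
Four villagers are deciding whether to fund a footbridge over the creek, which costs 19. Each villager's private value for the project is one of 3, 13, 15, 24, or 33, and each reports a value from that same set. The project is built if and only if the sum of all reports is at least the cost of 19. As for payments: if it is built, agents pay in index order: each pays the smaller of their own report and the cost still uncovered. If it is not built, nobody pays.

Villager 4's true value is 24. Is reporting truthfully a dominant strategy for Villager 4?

Yes

Check each profile of the others' reports and compare truth against every alternative report.
Others report (3, 3, 13): truth gives 24, best alternative gives 24.
Others report (3, 3, 15): truth gives 24, best alternative gives 24.
Others report (3, 3, 24): truth gives 24, best alternative gives 24.
Others report (3, 3, 33): truth gives 24, best alternative gives 24.
Others report (3, 13, 3): truth gives 24, best alternative gives 24.
Others report (3, 13, 13): truth gives 24, best alternative gives 24.
(Remaining 119 profiles checked similarly; truth is weakly best in each.)
In every case the truthful report is at least as good as any alternative, so it is a dominant strategy.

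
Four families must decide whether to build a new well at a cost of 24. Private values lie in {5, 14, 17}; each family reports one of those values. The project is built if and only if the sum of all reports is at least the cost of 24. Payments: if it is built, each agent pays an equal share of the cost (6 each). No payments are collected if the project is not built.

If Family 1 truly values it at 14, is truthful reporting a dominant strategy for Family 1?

Check each profile of the others' reports and compare truth against every alternative report.
Others report (5, 5, 5): truth gives 8, best alternative gives 8.
Others report (5, 5, 14): truth gives 8, best alternative gives 8.
Others report (5, 5, 17): truth gives 8, best alternative gives 8.
Others report (5, 14, 5): truth gives 8, best alternative gives 8.
Others report (5, 14, 14): truth gives 8, best alternative gives 8.
Others report (5, 14, 17): truth gives 8, best alternative gives 8.
(Remaining 21 profiles checked similarly; truth is weakly best in each.)
In every case the truthful report is at least as good as any alternative, so it is a dominant strategy.

Yes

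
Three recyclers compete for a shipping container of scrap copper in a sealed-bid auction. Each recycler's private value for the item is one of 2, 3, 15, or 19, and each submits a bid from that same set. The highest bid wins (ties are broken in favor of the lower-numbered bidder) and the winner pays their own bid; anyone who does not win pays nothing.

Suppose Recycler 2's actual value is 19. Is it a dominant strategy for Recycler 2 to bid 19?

Consider the case where Recycler 1 bids 2 and Recycler 3 bids 2.
Truthful bid 19: wins, pays 19, utility 19 - 19 = 0.
Bid 3 instead: wins, pays 3, utility 19 - 3 = 16.
Since 16 > 0, bidding 3 is strictly better here, so truthful bidding is not dominant.

No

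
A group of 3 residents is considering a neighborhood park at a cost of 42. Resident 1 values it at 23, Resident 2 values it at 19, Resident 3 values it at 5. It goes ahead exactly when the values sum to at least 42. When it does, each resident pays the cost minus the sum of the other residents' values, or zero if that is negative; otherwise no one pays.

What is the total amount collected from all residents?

32

Total value 47 ≥ cost 42, so it is built.
Resident 1: others sum to 24; max(0, 42 - 24) = 18.
Resident 2: others sum to 28; max(0, 42 - 28) = 14.
Resident 3: others sum to 42; max(0, 42 - 42) = 0.
Total collected = 18 + 14 + 0 = 32.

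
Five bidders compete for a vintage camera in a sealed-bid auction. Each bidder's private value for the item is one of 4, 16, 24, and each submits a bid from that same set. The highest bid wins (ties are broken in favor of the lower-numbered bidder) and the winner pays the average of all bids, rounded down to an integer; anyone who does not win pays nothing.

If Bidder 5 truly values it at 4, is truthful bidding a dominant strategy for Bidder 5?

Check each profile of the others' bids and compare truth against every alternative bid.
Others bid (4, 4, 4, 4): truth gives 0, best alternative gives -2.
Others bid (4, 4, 4, 16): truth gives 0, best alternative gives 0.
Others bid (4, 4, 4, 24): truth gives 0, best alternative gives 0.
Others bid (4, 4, 16, 4): truth gives 0, best alternative gives 0.
Others bid (4, 4, 16, 16): truth gives 0, best alternative gives 0.
Others bid (4, 4, 16, 24): truth gives 0, best alternative gives 0.
(Remaining 75 profiles checked similarly; truth is weakly best in each.)
In every case the truthful bid is at least as good as any alternative, so it is a dominant strategy.

Yes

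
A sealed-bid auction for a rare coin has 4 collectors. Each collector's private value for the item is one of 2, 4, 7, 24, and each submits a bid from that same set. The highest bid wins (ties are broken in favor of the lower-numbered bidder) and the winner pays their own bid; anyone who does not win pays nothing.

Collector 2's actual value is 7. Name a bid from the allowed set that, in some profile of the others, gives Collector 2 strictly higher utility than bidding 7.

Suppose Collector 1 bids 2, Collector 3 bids 2 and Collector 4 bids 2.
Bid 7: wins, pays 7, utility 7 - 7 = 0.
Bid 4: wins, pays 4, utility 7 - 4 = 3.
So bidding 4 beats truth here (3 > 0).

4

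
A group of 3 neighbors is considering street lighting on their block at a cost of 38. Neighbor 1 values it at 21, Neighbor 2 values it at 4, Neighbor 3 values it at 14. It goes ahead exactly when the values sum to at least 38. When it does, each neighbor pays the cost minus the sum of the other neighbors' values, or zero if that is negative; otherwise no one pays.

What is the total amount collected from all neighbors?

36

Total value 39 ≥ cost 38, so it is built.
Neighbor 1: others sum to 18; max(0, 38 - 18) = 20.
Neighbor 2: others sum to 35; max(0, 38 - 35) = 3.
Neighbor 3: others sum to 25; max(0, 38 - 25) = 13.
Total collected = 20 + 3 + 13 = 36.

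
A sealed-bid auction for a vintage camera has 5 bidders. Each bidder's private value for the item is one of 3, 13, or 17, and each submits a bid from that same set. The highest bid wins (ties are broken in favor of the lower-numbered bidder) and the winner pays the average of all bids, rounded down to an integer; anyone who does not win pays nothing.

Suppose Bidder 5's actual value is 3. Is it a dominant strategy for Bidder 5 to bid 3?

Check each profile of the others' bids and compare truth against every alternative bid.
Others bid (3, 3, 3, 3): truth gives 0, best alternative gives -2.
Others bid (3, 3, 3, 13): truth gives 0, best alternative gives 0.
Others bid (3, 3, 3, 17): truth gives 0, best alternative gives 0.
Others bid (3, 3, 13, 3): truth gives 0, best alternative gives 0.
Others bid (3, 3, 13, 13): truth gives 0, best alternative gives 0.
Others bid (3, 3, 13, 17): truth gives 0, best alternative gives 0.
(Remaining 75 profiles checked similarly; truth is weakly best in each.)
In every case the truthful bid is at least as good as any alternative, so it is a dominant strategy.

Yes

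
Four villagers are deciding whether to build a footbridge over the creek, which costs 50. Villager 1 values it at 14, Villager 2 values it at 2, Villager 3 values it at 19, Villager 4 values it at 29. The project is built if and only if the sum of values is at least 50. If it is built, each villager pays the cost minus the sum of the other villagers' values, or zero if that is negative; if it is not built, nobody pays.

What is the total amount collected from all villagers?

Total value 64 ≥ cost 50, so it is built.
Villager 1: others sum to 50; max(0, 50 - 50) = 0.
Villager 2: others sum to 62; max(0, 50 - 62) = 0.
Villager 3: others sum to 45; max(0, 50 - 45) = 5.
Villager 4: others sum to 35; max(0, 50 - 35) = 15.
Total collected = 0 + 0 + 5 + 15 = 20.

20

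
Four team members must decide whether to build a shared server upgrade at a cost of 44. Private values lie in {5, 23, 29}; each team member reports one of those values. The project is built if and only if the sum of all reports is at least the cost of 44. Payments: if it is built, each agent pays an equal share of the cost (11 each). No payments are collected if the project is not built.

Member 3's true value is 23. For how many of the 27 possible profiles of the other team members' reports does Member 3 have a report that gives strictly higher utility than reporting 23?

1

Others report (5, 5, 5): truth gives 0; report 29 gives 12 > 0. Violating.
Others report (5, 5, 23): truth gives 12; no alternative beats it.
Others report (5, 5, 29): truth gives 12; no alternative beats it.
(Checking all 27 profiles: 1 has a profitable deviation, 26 do not.)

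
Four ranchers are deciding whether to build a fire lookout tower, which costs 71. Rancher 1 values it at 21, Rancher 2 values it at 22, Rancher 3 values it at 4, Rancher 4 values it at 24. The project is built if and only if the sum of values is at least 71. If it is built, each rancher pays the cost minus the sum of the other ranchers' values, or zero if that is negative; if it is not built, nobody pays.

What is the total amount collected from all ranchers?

Total value 71 ≥ cost 71, so it is built.
Rancher 1: others sum to 50; max(0, 71 - 50) = 21.
Rancher 2: others sum to 49; max(0, 71 - 49) = 22.
Rancher 3: others sum to 67; max(0, 71 - 67) = 4.
Rancher 4: others sum to 47; max(0, 71 - 47) = 24.
Total collected = 21 + 22 + 4 + 24 = 71.

71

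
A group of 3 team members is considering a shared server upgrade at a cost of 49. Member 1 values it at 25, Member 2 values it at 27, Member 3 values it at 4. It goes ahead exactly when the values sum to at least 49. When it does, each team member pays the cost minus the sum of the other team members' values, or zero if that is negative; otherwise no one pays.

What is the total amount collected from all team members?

Total value 56 ≥ cost 49, so it is built.
Member 1: others sum to 31; max(0, 49 - 31) = 18.
Member 2: others sum to 29; max(0, 49 - 29) = 20.
Member 3: others sum to 52; max(0, 49 - 52) = 0.
Total collected = 18 + 20 + 0 = 38.

38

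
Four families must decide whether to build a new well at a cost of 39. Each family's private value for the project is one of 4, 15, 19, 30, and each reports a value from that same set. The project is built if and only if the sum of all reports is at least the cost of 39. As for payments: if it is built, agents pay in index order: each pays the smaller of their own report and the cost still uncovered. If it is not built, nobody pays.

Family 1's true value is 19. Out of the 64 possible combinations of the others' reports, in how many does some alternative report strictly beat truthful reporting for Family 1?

Others report (4, 4, 19): truth gives 0; report 15 gives 4 > 0. Violating.
Others report (4, 4, 30): truth gives 0; report 4 gives 15 > 0. Violating.
Others report (4, 15, 15): truth gives 0; report 15 gives 4 > 0. Violating.
Others report (4, 15, 19): truth gives 0; report 4 gives 15 > 0. Violating.
Others report (4, 4, 4): truth gives 0; no alternative beats it.
Others report (4, 4, 15): truth gives 0; no alternative beats it.
(Checking all 64 profiles: 60 have a profitable deviation, 4 do not.)

60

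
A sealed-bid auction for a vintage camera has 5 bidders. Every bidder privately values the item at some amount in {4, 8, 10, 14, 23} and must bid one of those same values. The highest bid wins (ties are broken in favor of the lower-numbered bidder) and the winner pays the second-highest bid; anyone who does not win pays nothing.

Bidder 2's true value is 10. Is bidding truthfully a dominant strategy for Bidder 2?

Check each profile of the others' bids and compare truth against every alternative bid.
Others bid (4, 4, 4, 4): truth gives 6, best alternative gives 6.
Others bid (4, 4, 4, 8): truth gives 2, best alternative gives 2.
Others bid (4, 4, 8, 4): truth gives 2, best alternative gives 2.
Others bid (4, 4, 8, 8): truth gives 2, best alternative gives 2.
Others bid (4, 8, 4, 4): truth gives 2, best alternative gives 2.
Others bid (4, 8, 4, 8): truth gives 2, best alternative gives 2.
(Remaining 619 profiles checked similarly; truth is weakly best in each.)
In every case the truthful bid is at least as good as any alternative, so it is a dominant strategy.

Yes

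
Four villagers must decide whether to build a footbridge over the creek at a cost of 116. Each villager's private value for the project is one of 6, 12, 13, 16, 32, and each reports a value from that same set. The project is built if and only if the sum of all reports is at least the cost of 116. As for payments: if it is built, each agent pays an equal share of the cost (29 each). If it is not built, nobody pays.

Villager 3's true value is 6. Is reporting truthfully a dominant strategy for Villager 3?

Yes

Check each profile of the others' reports and compare truth against every alternative report.
Others report (6, 6, 6): truth gives 0, best alternative gives 0.
Others report (6, 6, 12): truth gives 0, best alternative gives 0.
Others report (6, 6, 13): truth gives 0, best alternative gives 0.
Others report (6, 6, 16): truth gives 0, best alternative gives 0.
Others report (6, 6, 32): truth gives 0, best alternative gives 0.
Others report (6, 12, 6): truth gives 0, best alternative gives 0.
(Remaining 119 profiles checked similarly; truth is weakly best in each.)
In every case the truthful report is at least as good as any alternative, so it is a dominant strategy.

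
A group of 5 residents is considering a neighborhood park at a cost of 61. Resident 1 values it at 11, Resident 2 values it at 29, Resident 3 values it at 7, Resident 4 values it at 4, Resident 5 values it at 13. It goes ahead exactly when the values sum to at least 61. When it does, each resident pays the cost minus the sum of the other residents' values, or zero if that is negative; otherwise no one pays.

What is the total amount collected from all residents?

Total value 64 ≥ cost 61, so it is built.
Resident 1: others sum to 53; max(0, 61 - 53) = 8.
Resident 2: others sum to 35; max(0, 61 - 35) = 26.
Resident 3: others sum to 57; max(0, 61 - 57) = 4.
Resident 4: others sum to 60; max(0, 61 - 60) = 1.
Resident 5: others sum to 51; max(0, 61 - 51) = 10.
Total collected = 8 + 26 + 4 + 1 + 10 = 49.

49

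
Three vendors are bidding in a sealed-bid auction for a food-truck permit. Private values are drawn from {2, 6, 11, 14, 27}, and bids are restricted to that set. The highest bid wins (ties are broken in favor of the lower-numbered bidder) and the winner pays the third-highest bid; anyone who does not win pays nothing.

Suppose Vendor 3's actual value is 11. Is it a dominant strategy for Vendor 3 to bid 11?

Consider the case where Vendor 1 bids 2 and Vendor 2 bids 11.
Truthful bid 11: loses, pays 0, utility 0.
Bid 14 instead: wins, pays 2, utility 11 - 2 = 9.
Since 9 > 0, bidding 14 is strictly better here, so truthful bidding is not dominant.

No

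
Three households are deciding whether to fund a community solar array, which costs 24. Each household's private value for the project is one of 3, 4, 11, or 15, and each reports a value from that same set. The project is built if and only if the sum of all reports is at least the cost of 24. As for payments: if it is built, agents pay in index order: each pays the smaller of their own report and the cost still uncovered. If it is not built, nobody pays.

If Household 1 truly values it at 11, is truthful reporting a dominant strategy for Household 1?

No

Consider the case where Household 2 reports 11 and Household 3 reports 11.
Truthful report 11: project built, pays 11, utility 11 - 11 = 0.
Report 3 instead: project built, pays 3, utility 11 - 3 = 8.
Since 8 > 0, reporting 3 is strictly better here, so truthful reporting is not dominant.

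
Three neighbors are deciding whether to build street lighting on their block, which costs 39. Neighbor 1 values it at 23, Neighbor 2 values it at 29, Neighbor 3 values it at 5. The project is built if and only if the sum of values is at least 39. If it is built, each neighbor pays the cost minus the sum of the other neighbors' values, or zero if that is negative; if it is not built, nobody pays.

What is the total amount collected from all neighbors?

16

Total value 57 ≥ cost 39, so it is built.
Neighbor 1: others sum to 34; max(0, 39 - 34) = 5.
Neighbor 2: others sum to 28; max(0, 39 - 28) = 11.
Neighbor 3: others sum to 52; max(0, 39 - 52) = 0.
Total collected = 5 + 11 + 0 = 16.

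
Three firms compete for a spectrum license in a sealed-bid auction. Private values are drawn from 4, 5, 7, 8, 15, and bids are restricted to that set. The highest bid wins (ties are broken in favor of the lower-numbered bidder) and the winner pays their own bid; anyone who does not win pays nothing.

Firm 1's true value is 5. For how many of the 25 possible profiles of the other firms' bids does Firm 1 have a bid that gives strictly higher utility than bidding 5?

1

Others bid (4, 4): truth gives 0; bid 4 gives 1 > 0. Violating.
Others bid (4, 5): truth gives 0; no alternative beats it.
Others bid (4, 7): truth gives 0; no alternative beats it.
(Checking all 25 profiles: 1 has a profitable deviation, 24 do not.)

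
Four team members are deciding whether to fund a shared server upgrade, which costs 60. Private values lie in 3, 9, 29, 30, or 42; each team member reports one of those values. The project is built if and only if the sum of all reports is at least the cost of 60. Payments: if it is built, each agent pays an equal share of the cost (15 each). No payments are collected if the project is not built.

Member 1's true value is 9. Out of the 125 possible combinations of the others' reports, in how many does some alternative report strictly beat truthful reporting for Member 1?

6

Others report (3, 9, 42): truth gives -6; report 3 gives 0 > -6. Violating.
Others report (3, 42, 9): truth gives -6; report 3 gives 0 > -6. Violating.
Others report (9, 3, 42): truth gives -6; report 3 gives 0 > -6. Violating.
Others report (9, 42, 3): truth gives -6; report 3 gives 0 > -6. Violating.
Others report (3, 3, 3): truth gives 0; no alternative beats it.
Others report (3, 3, 9): truth gives 0; no alternative beats it.
(Checking all 125 profiles: 6 have a profitable deviation, 119 do not.)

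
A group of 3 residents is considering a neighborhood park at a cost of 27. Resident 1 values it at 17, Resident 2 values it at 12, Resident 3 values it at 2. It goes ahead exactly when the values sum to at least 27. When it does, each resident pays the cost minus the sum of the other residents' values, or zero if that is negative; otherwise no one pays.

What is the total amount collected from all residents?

Total value 31 ≥ cost 27, so it is built.
Resident 1: others sum to 14; max(0, 27 - 14) = 13.
Resident 2: others sum to 19; max(0, 27 - 19) = 8.
Resident 3: others sum to 29; max(0, 27 - 29) = 0.
Total collected = 13 + 8 + 0 = 21.

21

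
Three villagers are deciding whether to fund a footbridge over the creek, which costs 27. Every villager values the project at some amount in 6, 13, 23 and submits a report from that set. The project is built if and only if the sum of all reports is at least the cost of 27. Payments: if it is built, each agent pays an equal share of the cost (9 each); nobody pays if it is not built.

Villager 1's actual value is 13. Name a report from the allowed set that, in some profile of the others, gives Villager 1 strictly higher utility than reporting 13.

Suppose Villager 2 reports 6 and Villager 3 reports 6.
Report 13: project not built, utility 0.
Report 23: project built, pays 9, utility 13 - 9 = 4.
So reporting 23 beats truth here (4 > 0).

23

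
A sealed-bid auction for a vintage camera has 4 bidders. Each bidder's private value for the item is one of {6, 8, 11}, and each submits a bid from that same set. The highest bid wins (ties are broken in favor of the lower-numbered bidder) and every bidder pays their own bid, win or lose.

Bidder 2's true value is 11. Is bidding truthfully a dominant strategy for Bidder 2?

No

Consider the case where Bidder 1 bids 6, Bidder 3 bids 6 and Bidder 4 bids 6.
Truthful bid 11: wins, pays 11, utility 11 - 11 = 0.
Bid 8 instead: wins, pays 8, utility 11 - 8 = 3.
Since 3 > 0, bidding 8 is strictly better here, so truthful bidding is not dominant.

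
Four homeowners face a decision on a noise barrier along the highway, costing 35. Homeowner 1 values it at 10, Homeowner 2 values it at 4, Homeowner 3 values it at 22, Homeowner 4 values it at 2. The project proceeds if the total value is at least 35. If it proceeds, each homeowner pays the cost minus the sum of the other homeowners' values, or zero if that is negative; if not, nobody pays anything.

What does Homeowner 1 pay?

Total value 38 ≥ cost 35, so the project is built.
The other homeowners' values sum to 28.
Cost minus that sum is 35 - 28 = 7.

7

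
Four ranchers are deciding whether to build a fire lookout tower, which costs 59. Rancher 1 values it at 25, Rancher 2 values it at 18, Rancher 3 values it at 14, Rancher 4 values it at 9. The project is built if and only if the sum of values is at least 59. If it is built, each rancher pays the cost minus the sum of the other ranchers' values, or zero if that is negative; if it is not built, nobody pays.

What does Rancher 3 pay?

7

Total value 66 ≥ cost 59, so the project is built.
The other ranchers' values sum to 52.
Cost minus that sum is 59 - 52 = 7.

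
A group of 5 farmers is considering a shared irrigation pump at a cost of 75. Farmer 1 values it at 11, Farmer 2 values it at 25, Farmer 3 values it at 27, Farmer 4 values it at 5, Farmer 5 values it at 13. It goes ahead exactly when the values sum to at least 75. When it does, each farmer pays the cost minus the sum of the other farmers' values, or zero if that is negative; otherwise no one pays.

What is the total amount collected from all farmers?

52

Total value 81 ≥ cost 75, so it is built.
Farmer 1: others sum to 70; max(0, 75 - 70) = 5.
Farmer 2: others sum to 56; max(0, 75 - 56) = 19.
Farmer 3: others sum to 54; max(0, 75 - 54) = 21.
Farmer 4: others sum to 76; max(0, 75 - 76) = 0.
Farmer 5: others sum to 68; max(0, 75 - 68) = 7.
Total collected = 5 + 19 + 21 + 0 + 7 = 52.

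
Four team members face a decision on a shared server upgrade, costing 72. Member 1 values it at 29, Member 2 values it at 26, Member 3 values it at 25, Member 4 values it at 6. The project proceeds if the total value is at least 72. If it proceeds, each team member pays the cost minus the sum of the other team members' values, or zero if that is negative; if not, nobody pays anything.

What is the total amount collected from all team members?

Total value 86 ≥ cost 72, so it is built.
Member 1: others sum to 57; max(0, 72 - 57) = 15.
Member 2: others sum to 60; max(0, 72 - 60) = 12.
Member 3: others sum to 61; max(0, 72 - 61) = 11.
Member 4: others sum to 80; max(0, 72 - 80) = 0.
Total collected = 15 + 12 + 11 + 0 = 38.

38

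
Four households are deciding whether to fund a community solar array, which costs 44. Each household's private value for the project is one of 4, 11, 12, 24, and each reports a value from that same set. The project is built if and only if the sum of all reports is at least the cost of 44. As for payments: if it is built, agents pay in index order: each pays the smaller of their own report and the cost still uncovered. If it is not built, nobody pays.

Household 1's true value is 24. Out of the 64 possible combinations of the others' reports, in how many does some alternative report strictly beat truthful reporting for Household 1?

45

Others report (4, 4, 24): truth gives 0; report 12 gives 12 > 0. Violating.
Others report (4, 11, 24): truth gives 0; report 11 gives 13 > 0. Violating.
Others report (4, 12, 24): truth gives 0; report 4 gives 20 > 0. Violating.
Others report (4, 24, 4): truth gives 0; report 12 gives 12 > 0. Violating.
Others report (4, 4, 4): truth gives 0; no alternative beats it.
Others report (4, 4, 11): truth gives 0; no alternative beats it.
(Checking all 64 profiles: 45 have a profitable deviation, 19 do not.)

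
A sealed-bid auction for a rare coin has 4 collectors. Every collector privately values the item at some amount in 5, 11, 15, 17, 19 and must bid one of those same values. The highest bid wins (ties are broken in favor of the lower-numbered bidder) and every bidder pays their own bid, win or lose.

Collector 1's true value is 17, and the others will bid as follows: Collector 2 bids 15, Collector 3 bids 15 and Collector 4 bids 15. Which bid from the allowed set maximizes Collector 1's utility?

15

Bid 5: loses but pays 5, utility -5.
Bid 11: loses but pays 11, utility -11.
Bid 15: wins, pays 15, utility 17 - 15 = 2.
Bid 17: wins, pays 17, utility 17 - 17 = 0.
Bid 19: wins, pays 19, utility 17 - 19 = -2.
The best choice is 15 with utility 2.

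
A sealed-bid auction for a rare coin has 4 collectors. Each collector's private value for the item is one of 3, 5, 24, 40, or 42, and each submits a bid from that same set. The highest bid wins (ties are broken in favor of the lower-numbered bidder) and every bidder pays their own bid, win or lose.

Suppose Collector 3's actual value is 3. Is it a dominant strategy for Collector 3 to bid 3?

No

Consider the case where Collector 1 bids 3, Collector 2 bids 3 and Collector 4 bids 3.
Truthful bid 3: loses but pays 3, utility -3.
Bid 5 instead: wins, pays 5, utility 3 - 5 = -2.
Since -2 > -3, bidding 5 is strictly better here, so truthful bidding is not dominant.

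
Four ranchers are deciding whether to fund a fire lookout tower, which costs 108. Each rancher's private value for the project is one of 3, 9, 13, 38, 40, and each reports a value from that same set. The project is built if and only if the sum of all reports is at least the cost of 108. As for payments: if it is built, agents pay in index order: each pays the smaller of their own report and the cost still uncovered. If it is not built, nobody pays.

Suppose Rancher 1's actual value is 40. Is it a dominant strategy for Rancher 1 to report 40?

No

Consider the case where Rancher 2 reports 3, Rancher 3 reports 38 and Rancher 4 reports 38.
Truthful report 40: project built, pays 40, utility 40 - 40 = 0.
Report 38 instead: project built, pays 38, utility 40 - 38 = 2.
Since 2 > 0, reporting 38 is strictly better here, so truthful reporting is not dominant.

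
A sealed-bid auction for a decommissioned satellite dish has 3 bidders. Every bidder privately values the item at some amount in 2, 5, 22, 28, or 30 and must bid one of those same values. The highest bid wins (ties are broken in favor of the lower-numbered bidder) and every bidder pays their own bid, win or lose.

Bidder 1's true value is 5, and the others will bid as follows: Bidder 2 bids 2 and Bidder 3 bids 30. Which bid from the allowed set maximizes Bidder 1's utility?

Bid 2: loses but pays 2, utility -2.
Bid 5: loses but pays 5, utility -5.
Bid 22: loses but pays 22, utility -22.
Bid 28: loses but pays 28, utility -28.
Bid 30: wins, pays 30, utility 5 - 30 = -25.
The best choice is 2 with utility -2.

2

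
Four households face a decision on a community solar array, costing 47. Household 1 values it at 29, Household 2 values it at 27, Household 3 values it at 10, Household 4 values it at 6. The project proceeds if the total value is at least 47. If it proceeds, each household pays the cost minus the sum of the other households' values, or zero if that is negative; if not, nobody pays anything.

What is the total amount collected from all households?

6

Total value 72 ≥ cost 47, so it is built.
Household 1: others sum to 43; max(0, 47 - 43) = 4.
Household 2: others sum to 45; max(0, 47 - 45) = 2.
Household 3: others sum to 62; max(0, 47 - 62) = 0.
Household 4: others sum to 66; max(0, 47 - 66) = 0.
Total collected = 4 + 2 + 0 + 0 = 6.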